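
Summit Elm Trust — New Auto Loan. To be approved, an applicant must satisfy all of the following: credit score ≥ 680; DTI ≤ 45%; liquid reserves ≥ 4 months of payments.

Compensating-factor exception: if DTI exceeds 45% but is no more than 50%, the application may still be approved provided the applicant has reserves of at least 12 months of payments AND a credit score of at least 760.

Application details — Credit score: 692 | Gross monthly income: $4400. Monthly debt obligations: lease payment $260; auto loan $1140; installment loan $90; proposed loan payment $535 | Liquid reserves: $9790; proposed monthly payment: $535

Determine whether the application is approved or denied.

Denied

Credit score 692 ≥ 680 (meets base)
Total debts = (260 + 1,140 + 90 + 535) = 2,025. DTI: 2,025 ÷ 4,400 = 46%, over the 45% base limit.
Reserves: 9,790 ÷ 535 = 18.3 months (meets 4-month minimum)
DTI 46% is within the 45%–50% exception band; checking compensating factors.
Reserves 18.3 ≥ 12 months; credit score 692 < 760.
Override conditions not both satisfied; exception does not apply.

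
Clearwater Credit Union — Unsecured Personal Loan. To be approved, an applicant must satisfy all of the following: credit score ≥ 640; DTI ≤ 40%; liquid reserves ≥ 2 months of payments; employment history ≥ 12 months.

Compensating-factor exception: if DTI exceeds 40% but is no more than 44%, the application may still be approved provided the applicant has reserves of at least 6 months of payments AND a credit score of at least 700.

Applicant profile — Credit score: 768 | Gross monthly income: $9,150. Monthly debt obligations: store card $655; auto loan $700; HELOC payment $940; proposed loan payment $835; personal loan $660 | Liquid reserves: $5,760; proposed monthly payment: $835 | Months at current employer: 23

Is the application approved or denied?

Credit score 768 ≥ 640 (meets base)
Total debts = (655 + 700 + 940 + 835 + 660) = 3,790. DTI = 3,790/9,150 = 41.4% > 40% — standard DTI limit exceeded.
Reserves = 5,760/835 = 6.9 months ≥ 2
Employment 23 ≥ 12 months
41.4% falls in the override range (40%–44%), so the compensating-factor test applies.
Override check — reserves: 6.9 mo (ok); score: 768 (ok).
Both compensating conditions met → exception applies.

Approved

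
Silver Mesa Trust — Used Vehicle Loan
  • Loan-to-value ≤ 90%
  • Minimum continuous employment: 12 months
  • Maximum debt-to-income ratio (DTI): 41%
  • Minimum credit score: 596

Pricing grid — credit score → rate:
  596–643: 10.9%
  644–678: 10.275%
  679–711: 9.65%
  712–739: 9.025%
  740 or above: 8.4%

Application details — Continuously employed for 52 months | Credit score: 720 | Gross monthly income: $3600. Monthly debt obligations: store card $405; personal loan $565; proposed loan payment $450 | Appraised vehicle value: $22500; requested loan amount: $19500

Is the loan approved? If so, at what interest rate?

Approved at 9.025%

Credit score 720 ≥ 596 (meets minimum)
LTV: 19,500 ÷ 22,500 = 86.7%, within 90% cap
Employment 52 ≥ 12 months
Total monthly debts = (405 + 565 + 450) = 1,420. DTI = 1,420/3,600 = 39.4% ≤ 41%
All requirements met. Score 720 falls in the 712–739 tier → 9.025%.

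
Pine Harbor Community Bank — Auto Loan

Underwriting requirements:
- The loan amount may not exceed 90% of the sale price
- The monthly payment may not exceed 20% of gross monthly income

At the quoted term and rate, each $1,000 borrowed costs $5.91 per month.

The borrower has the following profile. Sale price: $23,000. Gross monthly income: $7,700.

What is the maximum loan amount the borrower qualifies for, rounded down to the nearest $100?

$20,700

Payment cap: 20% × $7,700 = $1,540/month.
At $5.91 per $1,000, that supports 1,540/5.91 × 1,000 ≈ $260,575 → $260,500.
LTV cap: 90% × $23,000 = $20,700 → $20,700.
Binding constraint: loan-to-value.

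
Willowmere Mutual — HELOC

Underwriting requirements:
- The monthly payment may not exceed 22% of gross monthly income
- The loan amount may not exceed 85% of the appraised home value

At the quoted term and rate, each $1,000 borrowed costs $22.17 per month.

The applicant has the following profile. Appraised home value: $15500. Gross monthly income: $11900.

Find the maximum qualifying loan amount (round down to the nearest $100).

Payment cap: 22% × $11,900 = $2,618/month.
At $22.17 per $1,000, that supports 2,618/22.17 × 1,000 ≈ $118,087 → $118,000.
LTV cap: 85% × $15,500 = $13,175 → $13,100.
Binding constraint: loan-to-value.

$13,100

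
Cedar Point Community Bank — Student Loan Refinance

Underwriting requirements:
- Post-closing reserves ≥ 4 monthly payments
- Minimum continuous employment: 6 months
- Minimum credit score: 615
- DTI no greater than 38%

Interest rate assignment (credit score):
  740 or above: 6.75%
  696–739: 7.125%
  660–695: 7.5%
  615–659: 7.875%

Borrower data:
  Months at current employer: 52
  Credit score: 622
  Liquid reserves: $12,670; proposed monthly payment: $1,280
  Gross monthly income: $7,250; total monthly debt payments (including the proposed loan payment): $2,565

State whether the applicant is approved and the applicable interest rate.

Credit score 622 ≥ 615 (meets minimum)
Debt-to-income = 2,565/7,250 = 35.4% — meets 38% limit
Reserves: 12,670 ÷ 1,280 = 9.9 months (meets 4-month minimum)
Employment 52 ≥ 6 months
All requirements met. Score 622 falls in the 615–659 tier → 7.875%.

Approved at 7.875%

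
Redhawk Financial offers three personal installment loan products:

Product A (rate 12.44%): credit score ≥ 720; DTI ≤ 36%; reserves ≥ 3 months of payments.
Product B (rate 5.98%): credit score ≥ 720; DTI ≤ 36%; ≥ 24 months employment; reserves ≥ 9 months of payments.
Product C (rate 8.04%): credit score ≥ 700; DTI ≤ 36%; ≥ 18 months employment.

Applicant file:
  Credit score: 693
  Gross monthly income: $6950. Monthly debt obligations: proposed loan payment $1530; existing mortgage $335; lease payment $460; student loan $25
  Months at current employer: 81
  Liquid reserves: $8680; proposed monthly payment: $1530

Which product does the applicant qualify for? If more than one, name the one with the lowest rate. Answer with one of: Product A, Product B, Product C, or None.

Total debts = (1,530 + 335 + 460 + 25) = 2,350; DTI = 2,350/6,950 = 33.8%.
Reserves = 8,680/1,530 = 5.7 months.
Product A: score 693 < 720; DTI 33.8% ≤ 36%; reserves 5.7 ≥ 3 mo → does not qualify.
Product B: score 693 < 720; DTI 33.8% ≤ 36%; employment 81 ≥ 24 mo; reserves 5.7 < 9 mo → does not qualify.
Product C: score 693 < 700; DTI 33.8% ≤ 36%; employment 81 ≥ 18 mo → does not qualify.

None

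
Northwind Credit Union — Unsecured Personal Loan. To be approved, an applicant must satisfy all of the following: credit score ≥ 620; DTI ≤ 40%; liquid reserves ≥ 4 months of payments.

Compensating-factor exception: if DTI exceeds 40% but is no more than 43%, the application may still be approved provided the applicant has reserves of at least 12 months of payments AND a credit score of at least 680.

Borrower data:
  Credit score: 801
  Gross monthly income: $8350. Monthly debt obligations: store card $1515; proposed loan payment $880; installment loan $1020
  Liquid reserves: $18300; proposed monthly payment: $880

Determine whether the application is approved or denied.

Credit score 801 ≥ 620 (meets base)
Total debts = (1,515 + 880 + 1,020) = 3,415. DTI = 3,415/8,350 = 40.9% > 40% — standard DTI limit exceeded.
Reserves: 18,300 ÷ 880 = 20.8 months (meets 4-month minimum)
DTI 40.9% is within the 40%–43% exception band; checking compensating factors.
Override check — reserves: 20.8 mo (ok); score: 801 (ok).
Both override conditions satisfied; DTI exception granted.

Approved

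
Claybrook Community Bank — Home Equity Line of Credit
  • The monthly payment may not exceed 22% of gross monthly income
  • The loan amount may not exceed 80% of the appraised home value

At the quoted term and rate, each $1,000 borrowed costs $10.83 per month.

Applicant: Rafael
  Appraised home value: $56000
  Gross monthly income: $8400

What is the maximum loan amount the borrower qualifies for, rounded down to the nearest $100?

$44,800

Payment cap: 22% × $8,400 = $1,848/month.
At $10.83 per $1,000, that supports 1,848/10.83 × 1,000 ≈ $170,637 → $170,600.
LTV cap: 80% × $56,000 = $44,800 → $44,800.
Binding constraint: loan-to-value.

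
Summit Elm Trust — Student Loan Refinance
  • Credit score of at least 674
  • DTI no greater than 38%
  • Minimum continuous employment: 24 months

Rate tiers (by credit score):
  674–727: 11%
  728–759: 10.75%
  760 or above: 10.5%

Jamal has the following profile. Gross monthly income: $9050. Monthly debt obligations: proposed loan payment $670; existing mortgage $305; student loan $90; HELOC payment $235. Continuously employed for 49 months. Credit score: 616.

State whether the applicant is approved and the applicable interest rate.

Credit score 616 < 674 (below minimum)
Total monthly debts = (670 + 305 + 90 + 235) = 1,300. DTI: 1,300 ÷ 9,050 = 14.4%, within the 38% cap
Employment 49 ≥ 24 months
Not all requirements met → denied.

Denied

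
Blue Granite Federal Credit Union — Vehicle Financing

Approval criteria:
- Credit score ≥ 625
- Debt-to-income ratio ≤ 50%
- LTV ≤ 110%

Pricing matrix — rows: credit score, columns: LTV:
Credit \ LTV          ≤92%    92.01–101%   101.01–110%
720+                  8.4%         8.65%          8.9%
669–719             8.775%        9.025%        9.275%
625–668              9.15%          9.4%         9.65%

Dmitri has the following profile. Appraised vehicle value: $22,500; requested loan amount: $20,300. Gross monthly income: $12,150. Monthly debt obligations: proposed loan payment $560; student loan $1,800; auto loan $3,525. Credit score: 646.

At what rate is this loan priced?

Credit score 646 ≥ 625; Total monthly debts = (560 + 1,800 + 3,525) = 5,885. DTI = 5,885/12,150 = 48.4% ≤ 50%
LTV: 20,300 ÷ 22,500 = 90.2%, within 110% cap
Score 646 is in the 625–668 band; LTV 90.2% is in the ≤92% band → 9.15%.

9.15%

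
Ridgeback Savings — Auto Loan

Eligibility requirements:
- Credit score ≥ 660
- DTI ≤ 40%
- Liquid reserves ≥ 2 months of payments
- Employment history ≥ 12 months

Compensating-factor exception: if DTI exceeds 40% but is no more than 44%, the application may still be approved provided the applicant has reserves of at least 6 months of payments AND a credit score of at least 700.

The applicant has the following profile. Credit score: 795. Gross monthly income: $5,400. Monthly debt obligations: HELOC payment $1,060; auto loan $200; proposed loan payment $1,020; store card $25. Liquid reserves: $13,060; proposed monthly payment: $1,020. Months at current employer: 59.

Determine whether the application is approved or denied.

Approved

Credit score 795 ≥ 660 (meets base)
Total debts = (1,060 + 200 + 1,020 + 25) = 2,305. DTI = 2,305/5,400 = 42.7% > 40% — standard DTI limit exceeded.
Reserves = 13,060/1,020 = 12.8 months ≥ 2
Employment 59 ≥ 12 months
42.7% falls in the override range (40%–44%), so the compensating-factor test applies.
Override check — reserves: 12.8 mo (ok); score: 795 (ok).
Both compensating conditions met → exception applies.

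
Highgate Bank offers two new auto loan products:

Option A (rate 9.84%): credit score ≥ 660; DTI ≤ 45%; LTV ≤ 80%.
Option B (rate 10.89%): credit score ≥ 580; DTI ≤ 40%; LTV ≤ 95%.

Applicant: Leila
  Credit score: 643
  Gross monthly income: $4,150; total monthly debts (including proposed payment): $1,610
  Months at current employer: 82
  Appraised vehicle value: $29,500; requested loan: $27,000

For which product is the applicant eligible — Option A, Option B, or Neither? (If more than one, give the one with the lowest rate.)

Option B

DTI = 1,610/4,150 = 38.8%.
LTV = 27,000/29,500 = 91.5%.
Option A: score 643 < 660; DTI 38.8% ≤ 45%; LTV 91.5% > 80% → does not qualify.
Option B: score 643 ≥ 580; DTI 38.8% ≤ 40%; LTV 91.5% ≤ 95% → qualifies.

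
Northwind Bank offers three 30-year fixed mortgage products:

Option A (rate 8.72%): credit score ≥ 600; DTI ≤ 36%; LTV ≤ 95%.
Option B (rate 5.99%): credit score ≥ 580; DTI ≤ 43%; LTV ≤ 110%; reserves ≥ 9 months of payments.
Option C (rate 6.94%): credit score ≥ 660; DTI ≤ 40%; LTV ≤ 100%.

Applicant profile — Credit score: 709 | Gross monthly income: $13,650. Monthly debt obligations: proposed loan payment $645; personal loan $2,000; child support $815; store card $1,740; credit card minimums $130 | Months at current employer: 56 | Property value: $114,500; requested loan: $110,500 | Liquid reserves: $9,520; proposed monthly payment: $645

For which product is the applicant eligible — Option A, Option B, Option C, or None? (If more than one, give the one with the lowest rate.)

Option B

Total debts = (645 + 2,000 + 815 + 1,740 + 130) = 5,330; DTI = 5,330/13,650 = 39%.
LTV = 110,500/114,500 = 96.5%.
Reserves = 9,520/645 = 14.8 months.
Option A: score 709 ≥ 600; DTI 39% > 36%; LTV 96.5% > 95% → does not qualify.
Option B: score 709 ≥ 580; DTI 39% ≤ 43%; LTV 96.5% ≤ 110%; reserves 14.8 ≥ 9 mo → qualifies.
Option C: score 709 ≥ 660; DTI 39% ≤ 40%; LTV 96.5% ≤ 100% → qualifies.
Qualifying: Option B, Option C. Lowest rate is 5.99% → Option B.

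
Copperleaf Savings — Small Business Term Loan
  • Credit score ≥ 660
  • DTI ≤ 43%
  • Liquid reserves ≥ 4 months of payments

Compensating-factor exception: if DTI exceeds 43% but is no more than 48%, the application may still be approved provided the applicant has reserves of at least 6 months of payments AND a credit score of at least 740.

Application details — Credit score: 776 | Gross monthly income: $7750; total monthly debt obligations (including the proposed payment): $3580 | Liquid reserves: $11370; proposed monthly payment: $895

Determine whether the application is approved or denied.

Credit score 776 ≥ 660 (meets base)
DTI: 3,580 ÷ 7,750 = 46.2%, over the 43% base limit.
Liquid reserves cover 11,370/895 = 12.7 months — ≥ 4 required
DTI 46.2% is within the 43%–48% exception band; checking compensating factors.
Override check — reserves: 12.7 mo (ok); score: 776 (ok).
Both override conditions satisfied; DTI exception granted.

Approved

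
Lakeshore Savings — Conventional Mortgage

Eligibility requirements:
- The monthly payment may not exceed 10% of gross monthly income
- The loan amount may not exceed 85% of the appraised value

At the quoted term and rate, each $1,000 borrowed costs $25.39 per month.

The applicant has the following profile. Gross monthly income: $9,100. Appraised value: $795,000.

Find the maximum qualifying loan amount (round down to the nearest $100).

Payment cap: 10% × $9,100 = $910/month.
At $25.39 per $1,000, that supports 910/25.39 × 1,000 ≈ $35,840 → $35,800.
LTV cap: 85% × $795,000 = $675,750 → $675,700.
Binding constraint: payment-to-income.

$35,800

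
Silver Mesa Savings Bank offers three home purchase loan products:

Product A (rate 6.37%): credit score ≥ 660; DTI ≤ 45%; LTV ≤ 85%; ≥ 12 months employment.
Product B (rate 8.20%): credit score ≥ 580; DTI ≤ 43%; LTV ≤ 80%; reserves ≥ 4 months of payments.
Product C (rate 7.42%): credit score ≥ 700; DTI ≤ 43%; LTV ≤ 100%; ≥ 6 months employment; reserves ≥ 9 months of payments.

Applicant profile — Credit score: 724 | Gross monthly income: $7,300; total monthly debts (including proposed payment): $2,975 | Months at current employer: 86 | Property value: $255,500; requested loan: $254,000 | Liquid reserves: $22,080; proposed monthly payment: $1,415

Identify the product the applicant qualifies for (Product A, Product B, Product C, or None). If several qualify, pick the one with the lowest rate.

Product C

DTI = 2,975/7,300 = 40.8%.
LTV = 254,000/255,500 = 99.4%.
Reserves = 22,080/1,415 = 15.6 months.
Product A: score 724 ≥ 660; DTI 40.8% ≤ 45%; LTV 99.4% > 85%; employment 86 ≥ 12 mo → does not qualify.
Product B: score 724 ≥ 580; DTI 40.8% ≤ 43%; LTV 99.4% > 80%; reserves 15.6 ≥ 4 mo → does not qualify.
Product C: score 724 ≥ 700; DTI 40.8% ≤ 43%; LTV 99.4% ≤ 100%; employment 86 ≥ 6 mo; reserves 15.6 ≥ 9 mo → qualifies.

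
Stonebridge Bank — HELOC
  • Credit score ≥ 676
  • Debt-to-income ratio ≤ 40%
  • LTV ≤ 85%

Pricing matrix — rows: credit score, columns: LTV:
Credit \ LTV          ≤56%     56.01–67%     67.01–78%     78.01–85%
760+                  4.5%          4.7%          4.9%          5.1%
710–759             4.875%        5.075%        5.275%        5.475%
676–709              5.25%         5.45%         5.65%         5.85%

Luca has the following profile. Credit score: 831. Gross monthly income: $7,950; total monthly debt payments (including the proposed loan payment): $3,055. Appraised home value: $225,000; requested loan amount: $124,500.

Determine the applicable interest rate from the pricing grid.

Credit score 831 ≥ 676; Debt-to-income = 3,055/7,950 = 38.4% — meets 40% limit
Loan-to-value = 124,500/225,000 = 55.3% — pass (85% max)
Row: 831 falls in 760+. Column: 55.3% falls in ≤56%. Rate = 4.5%.

4.5%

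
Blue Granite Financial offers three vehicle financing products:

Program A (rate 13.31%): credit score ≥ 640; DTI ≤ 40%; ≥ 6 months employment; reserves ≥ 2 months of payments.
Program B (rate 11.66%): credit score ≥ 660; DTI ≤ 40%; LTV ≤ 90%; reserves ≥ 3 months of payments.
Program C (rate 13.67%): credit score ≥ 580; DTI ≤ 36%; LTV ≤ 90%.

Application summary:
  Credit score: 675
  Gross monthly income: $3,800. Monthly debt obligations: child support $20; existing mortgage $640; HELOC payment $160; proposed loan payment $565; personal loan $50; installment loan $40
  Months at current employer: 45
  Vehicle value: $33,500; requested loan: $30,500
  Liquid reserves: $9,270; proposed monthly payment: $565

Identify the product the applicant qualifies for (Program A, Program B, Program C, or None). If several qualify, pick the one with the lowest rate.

Total debts = (20 + 640 + 160 + 565 + 50 + 40) = 1,475; DTI = 1,475/3,800 = 38.8%.
LTV = 30,500/33,500 = 91%.
Reserves = 9,270/565 = 16.4 months.
Program A: score 675 ≥ 640; DTI 38.8% ≤ 40%; employment 45 ≥ 6 mo; reserves 16.4 ≥ 2 mo → qualifies.
Program B: score 675 ≥ 660; DTI 38.8% ≤ 40%; LTV 91% > 90%; reserves 16.4 ≥ 3 mo → does not qualify.
Program C: score 675 ≥ 580; DTI 38.8% > 36%; LTV 91% > 90% → does not qualify.

Program A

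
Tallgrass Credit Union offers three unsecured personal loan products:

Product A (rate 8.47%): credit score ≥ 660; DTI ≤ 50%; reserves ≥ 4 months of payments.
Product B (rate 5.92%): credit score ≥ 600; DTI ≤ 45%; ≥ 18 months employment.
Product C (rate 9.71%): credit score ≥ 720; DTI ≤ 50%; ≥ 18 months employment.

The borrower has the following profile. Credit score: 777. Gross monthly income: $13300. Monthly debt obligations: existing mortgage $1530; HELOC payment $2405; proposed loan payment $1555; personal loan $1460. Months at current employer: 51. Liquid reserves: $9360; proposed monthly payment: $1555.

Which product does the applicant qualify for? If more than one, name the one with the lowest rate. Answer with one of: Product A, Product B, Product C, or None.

None

Total debts = (1,530 + 2,405 + 1,555 + 1,460) = 6,950; DTI = 6,950/13,300 = 52.3%.
Reserves = 9,360/1,555 = 6.0 months.
Product A: score 777 ≥ 660; DTI 52.3% > 50%; reserves 6.0 ≥ 4 mo → does not qualify.
Product B: score 777 ≥ 600; DTI 52.3% > 45%; employment 51 ≥ 18 mo → does not qualify.
Product C: score 777 ≥ 720; DTI 52.3% > 50%; employment 51 ≥ 18 mo → does not qualify.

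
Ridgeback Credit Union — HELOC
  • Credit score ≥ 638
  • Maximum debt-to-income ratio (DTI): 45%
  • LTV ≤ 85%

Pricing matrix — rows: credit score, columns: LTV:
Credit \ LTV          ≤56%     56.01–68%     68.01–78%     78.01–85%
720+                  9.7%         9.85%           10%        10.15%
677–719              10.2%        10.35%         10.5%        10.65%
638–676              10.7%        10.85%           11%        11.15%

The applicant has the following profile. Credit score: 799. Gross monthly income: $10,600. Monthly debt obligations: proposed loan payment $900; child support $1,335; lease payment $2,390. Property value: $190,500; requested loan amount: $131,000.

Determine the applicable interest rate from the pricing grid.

10%

Credit score 799 ≥ 638; Total monthly debts = (900 + 1,335 + 2,390) = 4,625. DTI: 4,625 ÷ 10,600 = 43.6%, within the 45% cap
LTV: 131,000 ÷ 190,500 = 68.8%, within 85% cap
Row: 799 falls in 720+. Column: 68.8% falls in 68.01–78%. Rate = 10%.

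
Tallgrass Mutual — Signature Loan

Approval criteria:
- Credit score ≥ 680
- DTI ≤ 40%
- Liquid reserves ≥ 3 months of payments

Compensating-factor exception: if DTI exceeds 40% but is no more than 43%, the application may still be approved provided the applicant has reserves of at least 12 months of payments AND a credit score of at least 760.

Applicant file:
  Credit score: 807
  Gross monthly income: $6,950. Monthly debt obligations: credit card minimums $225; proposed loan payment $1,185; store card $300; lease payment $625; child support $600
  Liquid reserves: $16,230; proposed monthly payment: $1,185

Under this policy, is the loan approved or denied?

Credit score 807 ≥ 680 (meets base)
Total debts = (225 + 1,185 + 300 + 625 + 600) = 2,935. DTI = 2,935/6,950 = 42.2% > 40% — standard DTI limit exceeded.
Reserves: 16,230 ÷ 1,185 = 13.7 months (meets 3-month minimum)
42.2% falls in the override range (40%–43%), so the compensating-factor test applies.
Override check — reserves: 13.7 mo (ok); score: 807 (ok).
Both compensating conditions met → exception applies.

Approved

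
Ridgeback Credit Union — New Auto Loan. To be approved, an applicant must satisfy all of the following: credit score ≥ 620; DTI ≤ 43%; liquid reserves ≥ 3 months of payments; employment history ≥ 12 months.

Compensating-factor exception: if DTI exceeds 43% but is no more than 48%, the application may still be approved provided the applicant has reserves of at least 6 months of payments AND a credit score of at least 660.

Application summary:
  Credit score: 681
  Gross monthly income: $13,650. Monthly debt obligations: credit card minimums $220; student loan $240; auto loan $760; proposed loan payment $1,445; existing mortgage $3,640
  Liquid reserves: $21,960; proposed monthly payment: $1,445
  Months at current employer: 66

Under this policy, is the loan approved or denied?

Credit score 681 ≥ 620 (meets base)
Total debts = (220 + 240 + 760 + 1,445 + 3,640) = 6,305. DTI: 6,305 ÷ 13,650 = 46.2%, over the 43% base limit.
Reserves: 21,960 ÷ 1,445 = 15.2 months (meets 3-month minimum)
Employment 66 ≥ 12 months
DTI 46.2% is within the 43%–48% exception band; checking compensating factors.
Reserves 15.2 ≥ 6 months; credit score 681 ≥ 660.
Both compensating conditions met → exception applies.

Approved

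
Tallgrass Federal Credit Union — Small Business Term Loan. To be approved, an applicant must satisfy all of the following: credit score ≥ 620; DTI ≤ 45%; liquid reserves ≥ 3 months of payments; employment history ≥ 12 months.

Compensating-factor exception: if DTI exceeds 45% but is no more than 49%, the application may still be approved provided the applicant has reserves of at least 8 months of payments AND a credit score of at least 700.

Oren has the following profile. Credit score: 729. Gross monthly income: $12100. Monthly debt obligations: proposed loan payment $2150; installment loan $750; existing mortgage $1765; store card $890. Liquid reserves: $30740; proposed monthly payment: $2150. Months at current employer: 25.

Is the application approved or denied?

Approved

Credit score 729 ≥ 620 (meets base)
Total debts = (2,150 + 750 + 1,765 + 890) = 5,555. DTI = 5,555/12,100 = 45.9% > 45% — standard DTI limit exceeded.
Reserves: 30,740 ÷ 2,150 = 14.3 months (meets 3-month minimum)
Employment 25 ≥ 12 months
DTI 45.9% is within the 45%–49% exception band; checking compensating factors.
Reserves 14.3 ≥ 8 months; credit score 729 ≥ 700.
Both compensating conditions met → exception applies.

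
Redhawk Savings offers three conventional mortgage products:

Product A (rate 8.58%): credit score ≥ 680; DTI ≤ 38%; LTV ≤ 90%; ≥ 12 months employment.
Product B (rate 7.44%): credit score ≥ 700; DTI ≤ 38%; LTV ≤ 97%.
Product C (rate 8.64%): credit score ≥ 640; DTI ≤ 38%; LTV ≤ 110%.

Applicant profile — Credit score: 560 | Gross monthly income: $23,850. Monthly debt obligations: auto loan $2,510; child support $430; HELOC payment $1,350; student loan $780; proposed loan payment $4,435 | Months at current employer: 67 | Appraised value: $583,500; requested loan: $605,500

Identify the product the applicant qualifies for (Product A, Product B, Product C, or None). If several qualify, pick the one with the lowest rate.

None

Total debts = (2,510 + 430 + 1,350 + 780 + 4,435) = 9,505; DTI = 9,505/23,850 = 39.9%.
LTV = 605,500/583,500 = 103.8%.
Product A: score 560 < 680; DTI 39.9% > 38%; LTV 103.8% > 90%; employment 67 ≥ 12 mo → does not qualify.
Product B: score 560 < 700; DTI 39.9% > 38%; LTV 103.8% > 97% → does not qualify.
Product C: score 560 < 640; DTI 39.9% > 38%; LTV 103.8% ≤ 110% → does not qualify.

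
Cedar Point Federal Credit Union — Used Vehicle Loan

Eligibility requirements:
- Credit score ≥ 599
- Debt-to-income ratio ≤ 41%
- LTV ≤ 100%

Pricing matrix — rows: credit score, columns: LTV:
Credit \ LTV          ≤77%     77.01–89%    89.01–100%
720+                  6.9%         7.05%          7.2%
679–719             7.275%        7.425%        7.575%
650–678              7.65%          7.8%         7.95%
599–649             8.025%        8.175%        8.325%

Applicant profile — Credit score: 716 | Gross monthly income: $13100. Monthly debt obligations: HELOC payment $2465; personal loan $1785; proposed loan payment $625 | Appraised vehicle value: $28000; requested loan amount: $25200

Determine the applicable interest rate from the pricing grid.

Credit score 716 ≥ 599; Total monthly debts = (2,465 + 1,785 + 625) = 4,875. Debt-to-income = 4,875/13,100 = 37.2% — meets 41% limit
LTV: 25,200 ÷ 28,000 = 90%, within 100% cap
Row: 716 falls in 679–719. Column: 90% falls in 89.01–100%. Rate = 7.575%.

7.575%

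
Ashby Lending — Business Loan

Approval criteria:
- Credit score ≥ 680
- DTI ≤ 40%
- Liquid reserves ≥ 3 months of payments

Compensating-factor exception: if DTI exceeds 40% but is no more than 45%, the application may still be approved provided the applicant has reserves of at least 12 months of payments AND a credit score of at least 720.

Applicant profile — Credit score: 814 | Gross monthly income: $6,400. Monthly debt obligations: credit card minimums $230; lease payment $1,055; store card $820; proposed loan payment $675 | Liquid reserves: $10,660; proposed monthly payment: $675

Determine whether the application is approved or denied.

Credit score 814 ≥ 680 (meets base)
Total debts = (230 + 1,055 + 820 + 675) = 2,780. DTI: 2,780 ÷ 6,400 = 43.4%, over the 40% base limit.
Reserves = 10,660/675 = 15.8 months ≥ 3
DTI 43.4% is within the 40%–45% exception band; checking compensating factors.
Reserves 15.8 ≥ 12 months; credit score 814 ≥ 720.
Both override conditions satisfied; DTI exception granted.

Approved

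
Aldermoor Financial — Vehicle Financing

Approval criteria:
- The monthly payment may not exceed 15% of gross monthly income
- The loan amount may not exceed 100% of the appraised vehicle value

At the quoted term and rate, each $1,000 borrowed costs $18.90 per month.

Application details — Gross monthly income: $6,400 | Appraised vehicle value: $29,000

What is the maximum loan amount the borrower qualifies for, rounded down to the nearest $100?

Payment cap: 15% × $6,400 = $960/month.
At $18.90 per $1,000, that supports 960/18.90 × 1,000 ≈ $50,793 → $50,700.
LTV cap: 100% × $29,000 = $29,000 → $29,000.
Binding constraint: loan-to-value.

$29,000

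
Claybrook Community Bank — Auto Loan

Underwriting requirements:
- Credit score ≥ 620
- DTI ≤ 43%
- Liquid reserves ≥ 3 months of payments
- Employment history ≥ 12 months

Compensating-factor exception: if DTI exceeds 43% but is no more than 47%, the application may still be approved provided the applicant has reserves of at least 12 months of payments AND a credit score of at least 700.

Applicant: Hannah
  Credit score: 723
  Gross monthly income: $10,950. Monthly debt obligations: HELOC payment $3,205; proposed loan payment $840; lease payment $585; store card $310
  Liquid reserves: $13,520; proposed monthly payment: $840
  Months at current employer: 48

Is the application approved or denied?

Approved

Credit score 723 ≥ 620 (meets base)
Total debts = (3,205 + 840 + 585 + 310) = 4,940. DTI: 4,940 ÷ 10,950 = 45.1%, over the 43% base limit.
Reserves: 13,520 ÷ 840 = 16.1 months (meets 3-month minimum)
Employment 48 ≥ 12 months
45.1% falls in the override range (43%–47%), so the compensating-factor test applies.
Reserves 16.1 ≥ 12 months; credit score 723 ≥ 700.
Both override conditions satisfied; DTI exception granted.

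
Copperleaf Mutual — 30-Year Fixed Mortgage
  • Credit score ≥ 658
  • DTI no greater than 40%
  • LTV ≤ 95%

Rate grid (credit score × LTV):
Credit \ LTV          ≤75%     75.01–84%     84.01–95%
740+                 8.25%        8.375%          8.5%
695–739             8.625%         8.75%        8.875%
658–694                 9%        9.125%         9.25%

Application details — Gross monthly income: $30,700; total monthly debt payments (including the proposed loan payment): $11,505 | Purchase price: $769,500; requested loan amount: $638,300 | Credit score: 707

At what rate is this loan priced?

Credit score 707 ≥ 658; DTI = 11,505/30,700 = 37.5% ≤ 40%
LTV: 638,300 ÷ 769,500 = 82.9%, within 95% cap
Row: 707 falls in 695–739. Column: 82.9% falls in 75.01–84%. Rate = 8.75%.

8.75%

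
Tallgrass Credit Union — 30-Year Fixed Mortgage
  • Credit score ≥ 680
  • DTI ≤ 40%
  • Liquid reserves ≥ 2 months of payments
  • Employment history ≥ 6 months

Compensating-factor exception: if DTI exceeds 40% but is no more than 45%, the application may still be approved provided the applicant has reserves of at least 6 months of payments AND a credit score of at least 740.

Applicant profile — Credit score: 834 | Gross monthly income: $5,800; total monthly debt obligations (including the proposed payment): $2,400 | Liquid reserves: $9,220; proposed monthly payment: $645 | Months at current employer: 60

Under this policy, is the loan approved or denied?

Approved

Credit score 834 ≥ 680 (meets base)
DTI = 2,400/5,800 = 41.4% > 40% — standard DTI limit exceeded.
Liquid reserves cover 9,220/645 = 14.3 months — ≥ 2 required
Employment 60 ≥ 6 months
DTI 41.4% is within the 40%–45% exception band; checking compensating factors.
Override check — reserves: 14.3 mo (ok); score: 834 (ok).
Both override conditions satisfied; DTI exception granted.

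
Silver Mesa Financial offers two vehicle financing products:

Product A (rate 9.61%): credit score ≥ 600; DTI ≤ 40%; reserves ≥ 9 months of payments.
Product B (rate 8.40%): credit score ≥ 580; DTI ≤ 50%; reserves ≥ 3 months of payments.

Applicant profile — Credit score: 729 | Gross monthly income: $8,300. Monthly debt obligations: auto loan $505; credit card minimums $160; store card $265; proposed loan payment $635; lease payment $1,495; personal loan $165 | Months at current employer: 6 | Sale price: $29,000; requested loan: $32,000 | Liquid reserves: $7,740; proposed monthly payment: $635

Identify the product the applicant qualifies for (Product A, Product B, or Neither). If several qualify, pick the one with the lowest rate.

Product B

Total debts = (505 + 160 + 265 + 635 + 1,495 + 165) = 3,225; DTI = 3,225/8,300 = 38.9%.
LTV = 32,000/29,000 = 110.3%.
Reserves = 7,740/635 = 12.2 months.
Product A: score 729 ≥ 600; DTI 38.9% ≤ 40%; reserves 12.2 ≥ 9 mo → qualifies.
Product B: score 729 ≥ 580; DTI 38.9% ≤ 50%; reserves 12.2 ≥ 3 mo → qualifies.
Qualifying: Product A, Product B. Lowest rate is 8.40% → Product B.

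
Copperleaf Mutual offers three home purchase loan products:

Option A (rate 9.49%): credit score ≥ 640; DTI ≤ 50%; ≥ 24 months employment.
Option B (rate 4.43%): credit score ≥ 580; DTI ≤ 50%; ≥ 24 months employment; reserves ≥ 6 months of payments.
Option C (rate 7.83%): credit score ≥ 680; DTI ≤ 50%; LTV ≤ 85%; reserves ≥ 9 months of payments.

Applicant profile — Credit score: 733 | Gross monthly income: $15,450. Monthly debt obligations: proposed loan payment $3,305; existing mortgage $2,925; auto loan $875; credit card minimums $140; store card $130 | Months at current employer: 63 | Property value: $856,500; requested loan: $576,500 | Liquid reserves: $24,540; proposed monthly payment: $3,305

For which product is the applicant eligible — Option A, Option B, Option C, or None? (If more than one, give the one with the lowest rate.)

Total debts = (3,305 + 2,925 + 875 + 140 + 130) = 7,375; DTI = 7,375/15,450 = 47.7%.
LTV = 576,500/856,500 = 67.3%.
Reserves = 24,540/3,305 = 7.4 months.
Option A: score 733 ≥ 640; DTI 47.7% ≤ 50%; employment 63 ≥ 24 mo → qualifies.
Option B: score 733 ≥ 580; DTI 47.7% ≤ 50%; employment 63 ≥ 24 mo; reserves 7.4 ≥ 6 mo → qualifies.
Option C: score 733 ≥ 680; DTI 47.7% ≤ 50%; LTV 67.3% ≤ 85%; reserves 7.4 < 9 mo → does not qualify.
Qualifying: Option A, Option B. Lowest rate is 4.43% → Option B.

Option B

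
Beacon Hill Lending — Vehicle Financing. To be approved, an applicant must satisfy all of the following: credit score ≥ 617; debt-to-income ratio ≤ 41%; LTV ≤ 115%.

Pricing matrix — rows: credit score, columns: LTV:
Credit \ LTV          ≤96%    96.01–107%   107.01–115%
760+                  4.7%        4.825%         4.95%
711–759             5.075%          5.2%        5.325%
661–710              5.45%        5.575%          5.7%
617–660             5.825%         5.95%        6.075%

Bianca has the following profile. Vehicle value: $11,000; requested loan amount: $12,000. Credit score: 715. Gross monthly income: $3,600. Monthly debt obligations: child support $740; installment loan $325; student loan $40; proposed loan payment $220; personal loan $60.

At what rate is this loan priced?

5.325%

Credit score 715 ≥ 617; Total monthly debts = (740 + 325 + 40 + 220 + 60) = 1,385. DTI: 1,385 ÷ 3,600 = 38.5%, within the 41% cap
LTV = 12,000/11,000 = 109.1% ≤ 115%
Score 715 is in the 711–759 band; LTV 109.1% is in the 107.01–115% band → 5.325%.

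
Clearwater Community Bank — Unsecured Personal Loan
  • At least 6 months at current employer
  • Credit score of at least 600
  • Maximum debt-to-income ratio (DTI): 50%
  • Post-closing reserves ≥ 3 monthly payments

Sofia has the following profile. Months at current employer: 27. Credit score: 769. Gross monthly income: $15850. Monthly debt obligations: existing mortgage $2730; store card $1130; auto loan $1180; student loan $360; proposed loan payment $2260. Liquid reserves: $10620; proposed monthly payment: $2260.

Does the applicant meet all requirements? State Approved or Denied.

Employment 27 ≥ 6 months
Credit score 769 ≥ 600 (meets)
Total monthly debts = (2,730 + 1,130 + 1,180 + 360 + 2,260) = 7,660. DTI: 7,660 ÷ 15,850 = 48.3%, within the 50% cap
Liquid reserves cover 10,620/2,260 = 4.7 months — ≥ 3 required
All criteria satisfied.

Approved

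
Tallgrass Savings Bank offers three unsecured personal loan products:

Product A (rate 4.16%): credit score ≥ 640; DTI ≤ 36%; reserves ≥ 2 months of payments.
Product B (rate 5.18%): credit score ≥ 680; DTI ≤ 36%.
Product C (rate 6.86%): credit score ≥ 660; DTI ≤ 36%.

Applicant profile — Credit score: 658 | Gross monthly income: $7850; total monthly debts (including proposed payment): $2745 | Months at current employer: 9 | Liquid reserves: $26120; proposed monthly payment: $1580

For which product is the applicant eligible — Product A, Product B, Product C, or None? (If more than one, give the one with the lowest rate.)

DTI = 2,745/7,850 = 35%.
Reserves = 26,120/1,580 = 16.5 months.
Product A: score 658 ≥ 640; DTI 35% ≤ 36%; reserves 16.5 ≥ 2 mo → qualifies.
Product B: score 658 < 680; DTI 35% ≤ 36% → does not qualify.
Product C: score 658 < 660; DTI 35% ≤ 36% → does not qualify.

Product A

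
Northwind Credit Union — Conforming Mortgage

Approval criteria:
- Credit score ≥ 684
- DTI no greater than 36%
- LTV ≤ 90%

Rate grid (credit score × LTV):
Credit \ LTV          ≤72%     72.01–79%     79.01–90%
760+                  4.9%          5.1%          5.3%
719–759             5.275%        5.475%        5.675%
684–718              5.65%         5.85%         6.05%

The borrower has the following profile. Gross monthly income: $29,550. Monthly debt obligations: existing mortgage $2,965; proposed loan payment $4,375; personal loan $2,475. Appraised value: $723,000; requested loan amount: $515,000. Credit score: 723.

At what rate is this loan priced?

Credit score 723 ≥ 684; Total monthly debts = (2,965 + 4,375 + 2,475) = 9,815. DTI = 9,815/29,550 = 33.2% ≤ 36%
Loan-to-value = 515,000/723,000 = 71.2% — pass (90% max)
Score 723 is in the 719–759 band; LTV 71.2% is in the ≤72% band → 5.275%.

5.275%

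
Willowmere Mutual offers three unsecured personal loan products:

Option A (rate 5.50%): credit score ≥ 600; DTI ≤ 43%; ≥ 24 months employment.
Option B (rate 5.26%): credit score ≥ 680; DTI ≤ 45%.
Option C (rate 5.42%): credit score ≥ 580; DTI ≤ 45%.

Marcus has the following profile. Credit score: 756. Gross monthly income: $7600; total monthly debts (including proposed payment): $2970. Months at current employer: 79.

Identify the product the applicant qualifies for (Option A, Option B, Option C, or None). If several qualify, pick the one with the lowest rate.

Option B

DTI = 2,970/7,600 = 39.1%.
Option A: score 756 ≥ 600; DTI 39.1% ≤ 43%; employment 79 ≥ 24 mo → qualifies.
Option B: score 756 ≥ 680; DTI 39.1% ≤ 45% → qualifies.
Option C: score 756 ≥ 580; DTI 39.1% ≤ 45% → qualifies.
Qualifying: Option A, Option B, Option C. Lowest rate is 5.26% → Option B.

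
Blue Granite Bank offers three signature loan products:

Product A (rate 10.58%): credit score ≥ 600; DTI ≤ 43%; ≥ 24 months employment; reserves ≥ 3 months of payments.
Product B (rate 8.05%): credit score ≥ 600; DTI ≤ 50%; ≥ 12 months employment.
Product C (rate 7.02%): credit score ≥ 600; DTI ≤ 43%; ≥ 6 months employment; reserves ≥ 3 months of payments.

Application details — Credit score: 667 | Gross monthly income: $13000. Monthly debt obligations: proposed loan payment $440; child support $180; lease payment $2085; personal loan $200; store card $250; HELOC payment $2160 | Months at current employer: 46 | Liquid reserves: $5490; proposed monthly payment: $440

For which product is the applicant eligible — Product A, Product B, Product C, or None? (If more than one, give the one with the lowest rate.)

Product C

Total debts = (440 + 180 + 2,085 + 200 + 250 + 2,160) = 5,315; DTI = 5,315/13,000 = 40.9%.
Reserves = 5,490/440 = 12.5 months.
Product A: score 667 ≥ 600; DTI 40.9% ≤ 43%; employment 46 ≥ 24 mo; reserves 12.5 ≥ 3 mo → qualifies.
Product B: score 667 ≥ 600; DTI 40.9% ≤ 50%; employment 46 ≥ 12 mo → qualifies.
Product C: score 667 ≥ 600; DTI 40.9% ≤ 43%; employment 46 ≥ 6 mo; reserves 12.5 ≥ 3 mo → qualifies.
Qualifying: Product A, Product B, Product C. Lowest rate is 7.02% → Product C.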